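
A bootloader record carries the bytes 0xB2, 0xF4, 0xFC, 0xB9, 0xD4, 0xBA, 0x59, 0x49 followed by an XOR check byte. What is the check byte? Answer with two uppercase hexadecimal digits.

XOR the bytes together:
  start with 0xB2
  0xB2 ⊕ 0xF4 = 0x46
  0x46 ⊕ 0xFC = 0xBA
  0xBA ⊕ 0xB9 = 0x03
  0x03 ⊕ 0xD4 = 0xD7
  0xD7 ⊕ 0xBA = 0x6D
  0x6D ⊕ 0x59 = 0x34
  0x34 ⊕ 0x49 = 0x7D

7D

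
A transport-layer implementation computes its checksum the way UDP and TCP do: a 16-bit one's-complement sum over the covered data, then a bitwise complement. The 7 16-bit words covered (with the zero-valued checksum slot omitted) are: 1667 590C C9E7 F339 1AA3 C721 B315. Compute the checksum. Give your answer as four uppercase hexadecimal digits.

One's-complement addition (fold any carry out of bit 15 back into bit 0):
  0x1667 + 0x590C = 0x06F73
  0x6F73 + 0xC9E7 = 0x1395A → wrap carry → 0x395B
  0x395B + 0xF339 = 0x12C94 → wrap carry → 0x2C95
  0x2C95 + 0x1AA3 = 0x04738
  0x4738 + 0xC721 = 0x10E59 → wrap carry → 0x0E5A
  0x0E5A + 0xB315 = 0x0C16F
One's-complement sum = 0xC16F.
Checksum = ~0xC16F & 0xFFFF = 0x3E90.

3E90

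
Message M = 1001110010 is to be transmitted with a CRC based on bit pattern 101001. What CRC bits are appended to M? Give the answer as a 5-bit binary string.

10000

Append 5 zeros: 100111001000000. Divide by 101001 (XOR where the leading bit is 1):
  pos 0: 100111 XOR 101001 = 001110
  pos 2: 111000 XOR 101001 = 010001
  pos 3: 100011 XOR 101001 = 001010
  pos 5: 101000 XOR 101001 = 000001
Remainder (last 5 bits) = 10000. This is the CRC / FCS.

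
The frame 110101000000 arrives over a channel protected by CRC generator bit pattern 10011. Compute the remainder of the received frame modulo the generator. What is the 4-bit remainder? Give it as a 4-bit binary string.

0000

Modulo-2 division of 110101000000 by 10011:
  pos 0: 11010 XOR 10011 = 01001
  pos 1: 10011 XOR 10011 = 00000
Remainder = 0000 (zero — the frame passes the CRC check).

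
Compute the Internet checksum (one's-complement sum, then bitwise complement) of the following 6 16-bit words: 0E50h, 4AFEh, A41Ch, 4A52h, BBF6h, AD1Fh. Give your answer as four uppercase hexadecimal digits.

4F2C

One's-complement addition (fold any carry out of bit 15 back into bit 0):
  0x0E50 + 0x4AFE = 0x0594E
  0x594E + 0xA41C = 0x0FD6A
  0xFD6A + 0x4A52 = 0x147BC → wrap carry → 0x47BD
  0x47BD + 0xBBF6 = 0x103B3 → wrap carry → 0x03B4
  0x03B4 + 0xAD1F = 0x0B0D3
One's-complement sum = 0xB0D3.
Checksum = ~0xB0D3 & 0xFFFF = 0x4F2C.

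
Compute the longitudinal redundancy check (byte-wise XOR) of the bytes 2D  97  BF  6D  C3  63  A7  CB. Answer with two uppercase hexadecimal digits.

A4

XOR the bytes together:
  start with 0x2D
  0x2D ⊕ 0x97 = 0xBA
  0xBA ⊕ 0xBF = 0x05
  0x05 ⊕ 0x6D = 0x68
  0x68 ⊕ 0xC3 = 0xAB
  0xAB ⊕ 0x63 = 0xC8
  0xC8 ⊕ 0xA7 = 0x6F
  0x6F ⊕ 0xCB = 0xA4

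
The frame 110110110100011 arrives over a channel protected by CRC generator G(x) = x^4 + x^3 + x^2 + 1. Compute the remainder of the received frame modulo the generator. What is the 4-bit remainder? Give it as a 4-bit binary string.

1101

Modulo-2 division of 110110110100011 by 11101:
  pos 0: 11011 XOR 11101 = 00110
  pos 2: 11001 XOR 11101 = 00100
  pos 4: 10010 XOR 11101 = 01111
  pos 5: 11111 XOR 11101 = 00010
  pos 8: 10000 XOR 11101 = 01101
  pos 9: 11011 XOR 11101 = 00110
Remainder = 1101 (nonzero — an error is detected).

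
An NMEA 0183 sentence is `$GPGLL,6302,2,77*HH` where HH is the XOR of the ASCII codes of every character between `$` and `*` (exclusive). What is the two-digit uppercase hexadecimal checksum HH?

49

XOR the ASCII codes of the payload characters:
  'G' = 0x47 → acc = 0x47
  'P' = 0x50 → acc = 0x17
  'G' = 0x47 → acc = 0x50
  'L' = 0x4C → acc = 0x1C
  'L' = 0x4C → acc = 0x50
  ',' = 0x2C → acc = 0x7C
  '6' = 0x36 → acc = 0x4A
  '3' = 0x33 → acc = 0x79
  '0' = 0x30 → acc = 0x49
  '2' = 0x32 → acc = 0x7B
  ',' = 0x2C → acc = 0x57
  '2' = 0x32 → acc = 0x65
  ',' = 0x2C → acc = 0x49
  '7' = 0x37 → acc = 0x7E
  '7' = 0x37 → acc = 0x49
Checksum = 0x49.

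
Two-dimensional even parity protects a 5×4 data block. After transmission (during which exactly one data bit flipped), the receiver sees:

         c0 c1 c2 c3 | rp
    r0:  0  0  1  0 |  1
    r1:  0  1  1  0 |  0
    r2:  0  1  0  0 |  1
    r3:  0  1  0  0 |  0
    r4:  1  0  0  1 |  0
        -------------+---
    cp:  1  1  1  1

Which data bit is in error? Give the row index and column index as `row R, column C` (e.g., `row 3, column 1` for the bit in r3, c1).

Recompute each row's even parity and compare to rp:
  r0: data parity 1, sent rp 1 → ok
  r1: data parity 0, sent rp 0 → ok
  r2: data parity 1, sent rp 1 → ok
  r3: data parity 1, sent rp 0 → mismatch
  r4: data parity 0, sent rp 0 → ok
Recompute each column's even parity and compare to cp:
  c0: data parity 1, sent cp 1 → ok
  c1: data parity 1, sent cp 1 → ok
  c2: data parity 0, sent cp 1 → mismatch
  c3: data parity 1, sent cp 1 → ok
Exactly one row (r3) and one column (c2) fail → the flipped bit is at their intersection.

row 3, column 2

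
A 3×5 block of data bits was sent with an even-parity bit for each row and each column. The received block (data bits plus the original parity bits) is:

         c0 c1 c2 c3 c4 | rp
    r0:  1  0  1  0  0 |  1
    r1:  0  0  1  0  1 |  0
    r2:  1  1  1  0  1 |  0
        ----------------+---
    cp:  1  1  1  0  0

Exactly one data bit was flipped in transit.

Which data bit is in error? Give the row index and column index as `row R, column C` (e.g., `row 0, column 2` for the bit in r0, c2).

Recompute each row's even parity and compare to rp:
  r0: data parity 0, sent rp 1 → mismatch
  r1: data parity 0, sent rp 0 → ok
  r2: data parity 0, sent rp 0 → ok
Recompute each column's even parity and compare to cp:
  c0: data parity 0, sent cp 1 → mismatch
  c1: data parity 1, sent cp 1 → ok
  c2: data parity 1, sent cp 1 → ok
  c3: data parity 0, sent cp 0 → ok
  c4: data parity 0, sent cp 0 → ok
Exactly one row (r0) and one column (c0) fail → the flipped bit is at their intersection.

row 0, column 0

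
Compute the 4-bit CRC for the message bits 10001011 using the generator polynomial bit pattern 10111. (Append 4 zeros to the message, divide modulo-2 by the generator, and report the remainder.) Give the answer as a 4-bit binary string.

1111

Append 4 zeros: 100010110000. Divide by 10111 (XOR where the leading bit is 1):
  pos 0: 10001 XOR 10111 = 00110
  pos 2: 11001 XOR 10111 = 01110
  pos 3: 11101 XOR 10111 = 01010
  pos 4: 10100 XOR 10111 = 00011
  pos 7: 11000 XOR 10111 = 01111
Remainder (last 4 bits) = 1111. This is the CRC / FCS.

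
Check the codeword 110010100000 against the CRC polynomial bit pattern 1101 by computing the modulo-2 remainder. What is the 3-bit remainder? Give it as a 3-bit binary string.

000

Modulo-2 division of 110010100000 by 1101:
  pos 0: 1100 XOR 1101 = 0001
  pos 3: 1101 XOR 1101 = 0000
Remainder = 000 (zero — the frame passes the CRC check).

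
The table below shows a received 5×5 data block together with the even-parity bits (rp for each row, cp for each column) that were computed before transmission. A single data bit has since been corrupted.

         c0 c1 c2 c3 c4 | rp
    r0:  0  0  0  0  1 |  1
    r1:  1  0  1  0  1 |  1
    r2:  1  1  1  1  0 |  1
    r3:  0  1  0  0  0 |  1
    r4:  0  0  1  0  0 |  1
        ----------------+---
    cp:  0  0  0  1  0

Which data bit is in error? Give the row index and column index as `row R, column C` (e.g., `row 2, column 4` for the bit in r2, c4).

row 2, column 2

Recompute each row's even parity and compare to rp:
  r0: data parity 1, sent rp 1 → ok
  r1: data parity 1, sent rp 1 → ok
  r2: data parity 0, sent rp 1 → mismatch
  r3: data parity 1, sent rp 1 → ok
  r4: data parity 1, sent rp 1 → ok
Recompute each column's even parity and compare to cp:
  c0: data parity 0, sent cp 0 → ok
  c1: data parity 0, sent cp 0 → ok
  c2: data parity 1, sent cp 0 → mismatch
  c3: data parity 1, sent cp 1 → ok
  c4: data parity 0, sent cp 0 → ok
Exactly one row (r2) and one column (c2) fail → the flipped bit is at their intersection.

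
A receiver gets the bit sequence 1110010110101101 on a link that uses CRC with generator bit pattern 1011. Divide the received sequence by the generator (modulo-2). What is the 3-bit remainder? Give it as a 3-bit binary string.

Modulo-2 division of 1110010110101101 by 1011:
  pos 0: 1110 XOR 1011 = 0101
  pos 1: 1010 XOR 1011 = 0001
  pos 4: 1101 XOR 1011 = 0110
  pos 5: 1101 XOR 1011 = 0110
  pos 6: 1100 XOR 1011 = 0111
  pos 7: 1111 XOR 1011 = 0100
  pos 8: 1000 XOR 1011 = 0011
  pos 10: 1111 XOR 1011 = 0100
  pos 11: 1000 XOR 1011 = 0011
Remainder = 111 (nonzero — an error is detected).

111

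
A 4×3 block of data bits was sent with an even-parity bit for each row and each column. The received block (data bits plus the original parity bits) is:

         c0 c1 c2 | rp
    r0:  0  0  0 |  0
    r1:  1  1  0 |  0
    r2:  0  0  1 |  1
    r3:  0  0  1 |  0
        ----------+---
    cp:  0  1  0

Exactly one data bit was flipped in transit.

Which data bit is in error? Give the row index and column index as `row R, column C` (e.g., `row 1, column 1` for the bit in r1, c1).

row 3, column 0

Recompute each row's even parity and compare to rp:
  r0: data parity 0, sent rp 0 → ok
  r1: data parity 0, sent rp 0 → ok
  r2: data parity 1, sent rp 1 → ok
  r3: data parity 1, sent rp 0 → mismatch
Recompute each column's even parity and compare to cp:
  c0: data parity 1, sent cp 0 → mismatch
  c1: data parity 1, sent cp 1 → ok
  c2: data parity 0, sent cp 0 → ok
Exactly one row (r3) and one column (c0) fail → the flipped bit is at their intersection.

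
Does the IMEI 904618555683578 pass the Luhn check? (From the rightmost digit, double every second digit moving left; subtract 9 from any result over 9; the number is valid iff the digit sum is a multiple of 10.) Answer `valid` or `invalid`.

From the right, keep odd positions and double even positions (subtract 9 from any doubled value over 9):
  doubled (positions 2,4,...): 5 6 3 1 7 3 0 → sum 25
  kept (positions 1,3,...): 8 5 8 5 5 1 4 9 → sum 45
Total = 70.
70 mod 10 = 0, so the number is valid.

valid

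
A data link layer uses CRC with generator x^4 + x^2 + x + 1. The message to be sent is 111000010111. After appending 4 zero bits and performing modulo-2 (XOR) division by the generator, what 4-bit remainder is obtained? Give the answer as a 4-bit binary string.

Append 4 zeros: 1110000101110000. Divide by 10111 (XOR where the leading bit is 1):
  pos 0: 11100 XOR 10111 = 01011
  pos 1: 10110 XOR 10111 = 00001
  pos 5: 10101 XOR 10111 = 00010
  pos 8: 10110 XOR 10111 = 00001
Remainder (last 4 bits) = 1000. This is the CRC / FCS.

1000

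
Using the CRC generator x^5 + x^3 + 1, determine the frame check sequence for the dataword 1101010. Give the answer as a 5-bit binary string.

10100

Append 5 zeros: 110101000000. Divide by 101001 (XOR where the leading bit is 1):
  pos 0: 110101 XOR 101001 = 011100
  pos 1: 111000 XOR 101001 = 010001
  pos 2: 100010 XOR 101001 = 001011
  pos 4: 101100 XOR 101001 = 000101
Remainder (last 5 bits) = 10100. This is the CRC / FCS.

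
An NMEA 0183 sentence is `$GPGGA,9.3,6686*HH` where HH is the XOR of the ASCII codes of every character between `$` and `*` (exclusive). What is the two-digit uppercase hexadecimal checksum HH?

XOR the ASCII codes of the payload characters:
  'G' = 0x47 → acc = 0x47
  'P' = 0x50 → acc = 0x17
  'G' = 0x47 → acc = 0x50
  'G' = 0x47 → acc = 0x17
  'A' = 0x41 → acc = 0x56
  ',' = 0x2C → acc = 0x7A
  '9' = 0x39 → acc = 0x43
  '.' = 0x2E → acc = 0x6D
  '3' = 0x33 → acc = 0x5E
  ',' = 0x2C → acc = 0x72
  '6' = 0x36 → acc = 0x44
  '6' = 0x36 → acc = 0x72
  '8' = 0x38 → acc = 0x4A
  '6' = 0x36 → acc = 0x7C
Checksum = 0x7C.

7C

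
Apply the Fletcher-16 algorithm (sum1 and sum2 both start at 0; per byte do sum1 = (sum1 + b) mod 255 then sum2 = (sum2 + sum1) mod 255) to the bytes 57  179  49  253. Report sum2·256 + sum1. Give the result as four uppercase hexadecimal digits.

Running sums (mod 255):
  after byte 0 (57): sum1=57, sum2=57
  after byte 1 (179): sum1=236, sum2=38
  after byte 2 (49): sum1=30, sum2=68
  after byte 3 (253): sum1=28, sum2=96
Checksum = sum2·256 + sum1 = 96·256 + 28 = 24604 = 0x601C.

601C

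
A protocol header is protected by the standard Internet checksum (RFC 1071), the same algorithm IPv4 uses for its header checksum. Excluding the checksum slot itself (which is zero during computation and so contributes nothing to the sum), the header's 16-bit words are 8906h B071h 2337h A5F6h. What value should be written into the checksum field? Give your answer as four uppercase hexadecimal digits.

FD59

One's-complement addition (fold any carry out of bit 15 back into bit 0):
  0x8906 + 0xB071 = 0x13977 → wrap carry → 0x3978
  0x3978 + 0x2337 = 0x05CAF
  0x5CAF + 0xA5F6 = 0x102A5 → wrap carry → 0x02A6
One's-complement sum = 0x02A6.
Checksum = ~0x02A6 & 0xFFFF = 0xFD59.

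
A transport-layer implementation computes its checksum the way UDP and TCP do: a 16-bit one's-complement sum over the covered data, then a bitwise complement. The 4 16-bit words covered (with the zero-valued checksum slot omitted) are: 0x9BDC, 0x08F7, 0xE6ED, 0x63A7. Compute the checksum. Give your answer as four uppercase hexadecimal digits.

1097

One's-complement addition (fold any carry out of bit 15 back into bit 0):
  0x9BDC + 0x08F7 = 0x0A4D3
  0xA4D3 + 0xE6ED = 0x18BC0 → wrap carry → 0x8BC1
  0x8BC1 + 0x63A7 = 0x0EF68
One's-complement sum = 0xEF68.
Checksum = ~0xEF68 & 0xFFFF = 0x1097.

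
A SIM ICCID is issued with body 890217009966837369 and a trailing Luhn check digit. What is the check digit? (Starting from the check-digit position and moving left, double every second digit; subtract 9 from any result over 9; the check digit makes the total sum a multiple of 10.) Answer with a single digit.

4

Partial digits right→left: 9 6 3 7 3 8 6 6 9 9 0 0 7 1 2 0 9 8
Double every second digit counting from the check-digit position (so the 1st, 3rd, 5th, ... of the partial from the right).
  doubled (with −9 where >9): 9 6 6 3 9 0 5 4 9 → sum 51
  kept as-is: 6 7 8 6 9 0 1 0 8 → sum 45
Total = 51 + 45 = 96.
Check digit = (10 − (96 mod 10)) mod 10 = 4.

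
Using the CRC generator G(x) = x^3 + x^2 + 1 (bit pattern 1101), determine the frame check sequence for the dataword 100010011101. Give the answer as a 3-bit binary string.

101

Append 3 zeros: 100010011101000. Divide by 1101 (XOR where the leading bit is 1):
  pos 0: 1000 XOR 1101 = 0101
  pos 1: 1011 XOR 1101 = 0110
  pos 2: 1100 XOR 1101 = 0001
  pos 5: 1011 XOR 1101 = 0110
  pos 6: 1101 XOR 1101 = 0000
  pos 11: 1000 XOR 1101 = 0101
Remainder (last 3 bits) = 101. This is the CRC / FCS.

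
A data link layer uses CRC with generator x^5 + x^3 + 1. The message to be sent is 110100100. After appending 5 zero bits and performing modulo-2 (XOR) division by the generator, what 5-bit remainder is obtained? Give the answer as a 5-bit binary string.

Append 5 zeros: 11010010000000. Divide by 101001 (XOR where the leading bit is 1):
  pos 0: 110100 XOR 101001 = 011101
  pos 1: 111011 XOR 101001 = 010010
  pos 2: 100100 XOR 101001 = 001101
  pos 4: 110100 XOR 101001 = 011101
  pos 5: 111010 XOR 101001 = 010011
  pos 6: 100110 XOR 101001 = 001111
  pos 8: 111100 XOR 101001 = 010101
Remainder (last 5 bits) = 10101. This is the CRC / FCS.

10101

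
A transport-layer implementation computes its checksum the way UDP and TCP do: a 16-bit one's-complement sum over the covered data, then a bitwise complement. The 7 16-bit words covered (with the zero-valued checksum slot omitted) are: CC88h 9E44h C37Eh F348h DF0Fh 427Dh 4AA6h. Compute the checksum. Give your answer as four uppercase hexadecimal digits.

7237

One's-complement addition (fold any carry out of bit 15 back into bit 0):
  0xCC88 + 0x9E44 = 0x16ACC → wrap carry → 0x6ACD
  0x6ACD + 0xC37E = 0x12E4B → wrap carry → 0x2E4C
  0x2E4C + 0xF348 = 0x12194 → wrap carry → 0x2195
  0x2195 + 0xDF0F = 0x100A4 → wrap carry → 0x00A5
  0x00A5 + 0x427D = 0x04322
  0x4322 + 0x4AA6 = 0x08DC8
One's-complement sum = 0x8DC8.
Checksum = ~0x8DC8 & 0xFFFF = 0x7237.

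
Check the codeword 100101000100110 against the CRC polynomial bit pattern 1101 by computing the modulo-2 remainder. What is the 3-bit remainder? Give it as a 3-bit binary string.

Modulo-2 division of 100101000100110 by 1101:
  pos 0: 1001 XOR 1101 = 0100
  pos 1: 1000 XOR 1101 = 0101
  pos 2: 1011 XOR 1101 = 0110
  pos 3: 1100 XOR 1101 = 0001
  pos 6: 1001 XOR 1101 = 0100
  pos 7: 1000 XOR 1101 = 0101
  pos 8: 1010 XOR 1101 = 0111
  pos 9: 1111 XOR 1101 = 0010
  pos 11: 1010 XOR 1101 = 0111
Remainder = 111 (nonzero — an error is detected).

111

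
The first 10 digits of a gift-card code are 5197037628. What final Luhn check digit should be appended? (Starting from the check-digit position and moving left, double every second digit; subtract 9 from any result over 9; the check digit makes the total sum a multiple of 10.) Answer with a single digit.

Partial digits right→left: 8 2 6 7 3 0 7 9 1 5
Double every second digit counting from the check-digit position (so the 1st, 3rd, 5th, ... of the partial from the right).
  doubled (with −9 where >9): 7 3 6 5 2 → sum 23
  kept as-is: 2 7 0 9 5 → sum 23
Total = 23 + 23 = 46.
Check digit = (10 − (46 mod 10)) mod 10 = 4.

4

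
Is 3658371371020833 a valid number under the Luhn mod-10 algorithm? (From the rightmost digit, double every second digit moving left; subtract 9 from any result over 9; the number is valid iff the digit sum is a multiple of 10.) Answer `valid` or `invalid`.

From the right, keep odd positions and double even positions (subtract 9 from any doubled value over 9):
  doubled (positions 2,4,...): 6 0 0 5 2 6 1 6 → sum 26
  kept (positions 1,3,...): 3 8 2 1 3 7 8 6 → sum 38
Total = 64.
64 mod 10 = 4, so the number is invalid.

invalid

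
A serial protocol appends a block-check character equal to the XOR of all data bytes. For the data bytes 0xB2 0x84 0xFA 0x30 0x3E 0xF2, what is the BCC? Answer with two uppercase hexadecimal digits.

XOR the bytes together:
  start with 0xB2
  0xB2 ⊕ 0x84 = 0x36
  0x36 ⊕ 0xFA = 0xCC
  0xCC ⊕ 0x30 = 0xFC
  0xFC ⊕ 0x3E = 0xC2
  0xC2 ⊕ 0xF2 = 0x30

30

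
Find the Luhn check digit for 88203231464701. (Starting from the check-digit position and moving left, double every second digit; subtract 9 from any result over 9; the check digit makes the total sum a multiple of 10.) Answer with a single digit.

Partial digits right→left: 1 0 7 4 6 4 1 3 2 3 0 2 8 8
Double every second digit counting from the check-digit position (so the 1st, 3rd, 5th, ... of the partial from the right).
  doubled (with −9 where >9): 2 5 3 2 4 0 7 → sum 23
  kept as-is: 0 4 4 3 3 2 8 → sum 24
Total = 23 + 24 = 47.
Check digit = (10 − (47 mod 10)) mod 10 = 3.

3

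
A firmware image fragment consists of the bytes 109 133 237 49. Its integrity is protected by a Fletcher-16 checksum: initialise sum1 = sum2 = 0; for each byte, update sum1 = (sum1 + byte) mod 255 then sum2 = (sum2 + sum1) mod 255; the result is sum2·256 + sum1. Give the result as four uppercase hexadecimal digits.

5312

Running sums (mod 255):
  after byte 0 (109): sum1=109, sum2=109
  after byte 1 (133): sum1=242, sum2=96
  after byte 2 (237): sum1=224, sum2=65
  after byte 3 (49): sum1=18, sum2=83
Checksum = sum2·256 + sum1 = 83·256 + 18 = 21266 = 0x5312.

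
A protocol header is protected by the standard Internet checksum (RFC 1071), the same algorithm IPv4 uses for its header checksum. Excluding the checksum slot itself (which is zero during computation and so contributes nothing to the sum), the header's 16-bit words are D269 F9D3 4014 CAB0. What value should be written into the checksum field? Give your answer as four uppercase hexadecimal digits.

28FD

One's-complement addition (fold any carry out of bit 15 back into bit 0):
  0xD269 + 0xF9D3 = 0x1CC3C → wrap carry → 0xCC3D
  0xCC3D + 0x4014 = 0x10C51 → wrap carry → 0x0C52
  0x0C52 + 0xCAB0 = 0x0D702
One's-complement sum = 0xD702.
Checksum = ~0xD702 & 0xFFFF = 0x28FD.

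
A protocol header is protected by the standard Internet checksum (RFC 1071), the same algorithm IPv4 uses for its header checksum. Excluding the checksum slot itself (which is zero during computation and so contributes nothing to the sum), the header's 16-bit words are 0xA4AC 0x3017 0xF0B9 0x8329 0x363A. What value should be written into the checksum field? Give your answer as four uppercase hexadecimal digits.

811E

One's-complement addition (fold any carry out of bit 15 back into bit 0):
  0xA4AC + 0x3017 = 0x0D4C3
  0xD4C3 + 0xF0B9 = 0x1C57C → wrap carry → 0xC57D
  0xC57D + 0x8329 = 0x148A6 → wrap carry → 0x48A7
  0x48A7 + 0x363A = 0x07EE1
One's-complement sum = 0x7EE1.
Checksum = ~0x7EE1 & 0xFFFF = 0x811E.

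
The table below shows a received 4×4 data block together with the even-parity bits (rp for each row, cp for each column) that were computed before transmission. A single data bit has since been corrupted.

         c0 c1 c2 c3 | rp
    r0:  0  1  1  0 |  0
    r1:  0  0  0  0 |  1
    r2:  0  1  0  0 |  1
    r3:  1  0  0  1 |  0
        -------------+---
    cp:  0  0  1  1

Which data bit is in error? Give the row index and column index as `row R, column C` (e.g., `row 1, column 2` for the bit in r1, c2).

row 1, column 0

Recompute each row's even parity and compare to rp:
  r0: data parity 0, sent rp 0 → ok
  r1: data parity 0, sent rp 1 → mismatch
  r2: data parity 1, sent rp 1 → ok
  r3: data parity 0, sent rp 0 → ok
Recompute each column's even parity and compare to cp:
  c0: data parity 1, sent cp 0 → mismatch
  c1: data parity 0, sent cp 0 → ok
  c2: data parity 1, sent cp 1 → ok
  c3: data parity 1, sent cp 1 → ok
Exactly one row (r1) and one column (c0) fail → the flipped bit is at their intersection.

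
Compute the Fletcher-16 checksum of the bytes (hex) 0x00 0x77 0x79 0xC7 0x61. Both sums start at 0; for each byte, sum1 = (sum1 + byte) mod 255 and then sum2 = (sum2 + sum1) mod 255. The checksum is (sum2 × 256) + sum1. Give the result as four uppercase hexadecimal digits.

3B1A

Running sums (mod 255):
  after byte 0 (0x00): sum1=0, sum2=0
  after byte 1 (0x77): sum1=119, sum2=119
  after byte 2 (0x79): sum1=240, sum2=104
  after byte 3 (0xC7): sum1=184, sum2=33
  after byte 4 (0x61): sum1=26, sum2=59
Checksum = sum2·256 + sum1 = 59·256 + 26 = 15130 = 0x3B1A.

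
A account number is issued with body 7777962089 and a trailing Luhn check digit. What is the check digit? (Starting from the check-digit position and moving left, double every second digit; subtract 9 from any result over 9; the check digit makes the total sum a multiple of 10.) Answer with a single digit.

Partial digits right→left: 9 8 0 2 6 9 7 7 7 7
Double every second digit counting from the check-digit position (so the 1st, 3rd, 5th, ... of the partial from the right).
  doubled (with −9 where >9): 9 0 3 5 5 → sum 22
  kept as-is: 8 2 9 7 7 → sum 33
Total = 22 + 33 = 55.
Check digit = (10 − (55 mod 10)) mod 10 = 5.

5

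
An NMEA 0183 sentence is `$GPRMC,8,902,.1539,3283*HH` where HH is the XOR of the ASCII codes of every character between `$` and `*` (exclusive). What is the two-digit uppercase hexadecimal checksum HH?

XOR the ASCII codes of the payload characters:
  'G' = 0x47 → acc = 0x47
  'P' = 0x50 → acc = 0x17
  'R' = 0x52 → acc = 0x45
  'M' = 0x4D → acc = 0x08
  'C' = 0x43 → acc = 0x4B
  ',' = 0x2C → acc = 0x67
  '8' = 0x38 → acc = 0x5F
  ',' = 0x2C → acc = 0x73
  '9' = 0x39 → acc = 0x4A
  '0' = 0x30 → acc = 0x7A
  '2' = 0x32 → acc = 0x48
  ',' = 0x2C → acc = 0x64
  '.' = 0x2E → acc = 0x4A
  '1' = 0x31 → acc = 0x7B
  '5' = 0x35 → acc = 0x4E
  '3' = 0x33 → acc = 0x7D
  '9' = 0x39 → acc = 0x44
  ',' = 0x2C → acc = 0x68
  '3' = 0x33 → acc = 0x5B
  '2' = 0x32 → acc = 0x69
  '8' = 0x38 → acc = 0x51
  '3' = 0x33 → acc = 0x62
Checksum = 0x62.

62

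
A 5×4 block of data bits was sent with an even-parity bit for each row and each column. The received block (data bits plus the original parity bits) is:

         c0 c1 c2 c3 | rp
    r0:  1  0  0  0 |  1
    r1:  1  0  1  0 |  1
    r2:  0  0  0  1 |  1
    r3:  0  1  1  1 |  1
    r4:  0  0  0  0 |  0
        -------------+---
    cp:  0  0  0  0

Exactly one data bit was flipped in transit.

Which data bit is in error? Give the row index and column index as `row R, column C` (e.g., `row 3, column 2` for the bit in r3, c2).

Recompute each row's even parity and compare to rp:
  r0: data parity 1, sent rp 1 → ok
  r1: data parity 0, sent rp 1 → mismatch
  r2: data parity 1, sent rp 1 → ok
  r3: data parity 1, sent rp 1 → ok
  r4: data parity 0, sent rp 0 → ok
Recompute each column's even parity and compare to cp:
  c0: data parity 0, sent cp 0 → ok
  c1: data parity 1, sent cp 0 → mismatch
  c2: data parity 0, sent cp 0 → ok
  c3: data parity 0, sent cp 0 → ok
Exactly one row (r1) and one column (c1) fail → the flipped bit is at their intersection.

row 1, column 1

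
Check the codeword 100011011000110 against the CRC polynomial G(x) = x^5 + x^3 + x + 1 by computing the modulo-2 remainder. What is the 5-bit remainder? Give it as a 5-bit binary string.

01101

Modulo-2 division of 100011011000110 by 101011:
  pos 0: 100011 XOR 101011 = 001000
  pos 2: 100001 XOR 101011 = 001010
  pos 4: 101010 XOR 101011 = 000001
  pos 9: 100110 XOR 101011 = 001101
Remainder = 01101 (nonzero — an error is detected).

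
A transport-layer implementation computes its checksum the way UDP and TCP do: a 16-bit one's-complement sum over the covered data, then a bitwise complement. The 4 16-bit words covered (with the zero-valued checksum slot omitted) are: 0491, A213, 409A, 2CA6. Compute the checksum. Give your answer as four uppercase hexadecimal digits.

One's-complement addition (fold any carry out of bit 15 back into bit 0):
  0x0491 + 0xA213 = 0x0A6A4
  0xA6A4 + 0x409A = 0x0E73E
  0xE73E + 0x2CA6 = 0x113E4 → wrap carry → 0x13E5
One's-complement sum = 0x13E5.
Checksum = ~0x13E5 & 0xFFFF = 0xEC1A.

EC1A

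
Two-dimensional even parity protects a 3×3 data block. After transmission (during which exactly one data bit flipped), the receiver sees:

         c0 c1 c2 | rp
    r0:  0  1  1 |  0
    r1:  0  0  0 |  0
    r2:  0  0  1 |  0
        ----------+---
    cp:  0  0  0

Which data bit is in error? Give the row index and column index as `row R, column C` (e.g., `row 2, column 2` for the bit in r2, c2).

row 2, column 1

Recompute each row's even parity and compare to rp:
  r0: data parity 0, sent rp 0 → ok
  r1: data parity 0, sent rp 0 → ok
  r2: data parity 1, sent rp 0 → mismatch
Recompute each column's even parity and compare to cp:
  c0: data parity 0, sent cp 0 → ok
  c1: data parity 1, sent cp 0 → mismatch
  c2: data parity 0, sent cp 0 → ok
Exactly one row (r2) and one column (c1) fail → the flipped bit is at their intersection.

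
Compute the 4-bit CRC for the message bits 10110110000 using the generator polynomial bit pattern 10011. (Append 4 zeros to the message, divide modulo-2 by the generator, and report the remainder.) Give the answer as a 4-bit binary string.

Append 4 zeros: 101101100000000. Divide by 10011 (XOR where the leading bit is 1):
  pos 0: 10110 XOR 10011 = 00101
  pos 2: 10111 XOR 10011 = 00100
  pos 4: 10000 XOR 10011 = 00011
  pos 7: 11000 XOR 10011 = 01011
  pos 8: 10110 XOR 10011 = 00101
  pos 10: 10100 XOR 10011 = 00111
Remainder (last 4 bits) = 0111. This is the CRC / FCS.

0111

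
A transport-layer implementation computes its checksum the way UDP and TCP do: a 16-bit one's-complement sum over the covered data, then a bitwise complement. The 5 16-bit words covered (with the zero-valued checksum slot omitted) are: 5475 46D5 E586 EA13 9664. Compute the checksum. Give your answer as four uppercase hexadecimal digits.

FEB5

One's-complement addition (fold any carry out of bit 15 back into bit 0):
  0x5475 + 0x46D5 = 0x09B4A
  0x9B4A + 0xE586 = 0x180D0 → wrap carry → 0x80D1
  0x80D1 + 0xEA13 = 0x16AE4 → wrap carry → 0x6AE5
  0x6AE5 + 0x9664 = 0x10149 → wrap carry → 0x014A
One's-complement sum = 0x014A.
Checksum = ~0x014A & 0xFFFF = 0xFEB5.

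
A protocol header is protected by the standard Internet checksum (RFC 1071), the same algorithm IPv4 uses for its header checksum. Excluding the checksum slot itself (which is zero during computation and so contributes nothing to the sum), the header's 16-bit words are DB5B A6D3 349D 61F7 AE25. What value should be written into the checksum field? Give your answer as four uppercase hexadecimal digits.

3916

One's-complement addition (fold any carry out of bit 15 back into bit 0):
  0xDB5B + 0xA6D3 = 0x1822E → wrap carry → 0x822F
  0x822F + 0x349D = 0x0B6CC
  0xB6CC + 0x61F7 = 0x118C3 → wrap carry → 0x18C4
  0x18C4 + 0xAE25 = 0x0C6E9
One's-complement sum = 0xC6E9.
Checksum = ~0xC6E9 & 0xFFFF = 0x3916.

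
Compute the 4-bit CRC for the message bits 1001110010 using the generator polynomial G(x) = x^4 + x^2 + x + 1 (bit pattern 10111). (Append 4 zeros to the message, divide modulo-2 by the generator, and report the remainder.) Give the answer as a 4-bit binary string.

Append 4 zeros: 10011100100000. Divide by 10111 (XOR where the leading bit is 1):
  pos 0: 10011 XOR 10111 = 00100
  pos 2: 10010 XOR 10111 = 00101
  pos 4: 10101 XOR 10111 = 00010
  pos 7: 10000 XOR 10111 = 00111
  pos 9: 11100 XOR 10111 = 01011
Remainder (last 4 bits) = 1011. This is the CRC / FCS.

1011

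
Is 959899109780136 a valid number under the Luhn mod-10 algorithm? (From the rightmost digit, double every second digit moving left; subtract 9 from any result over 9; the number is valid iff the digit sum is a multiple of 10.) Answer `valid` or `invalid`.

From the right, keep odd positions and double even positions (subtract 9 from any doubled value over 9):
  doubled (positions 2,4,...): 6 0 5 0 9 7 1 → sum 28
  kept (positions 1,3,...): 6 1 8 9 1 9 9 9 → sum 52
Total = 80.
80 mod 10 = 0, so the number is valid.

valid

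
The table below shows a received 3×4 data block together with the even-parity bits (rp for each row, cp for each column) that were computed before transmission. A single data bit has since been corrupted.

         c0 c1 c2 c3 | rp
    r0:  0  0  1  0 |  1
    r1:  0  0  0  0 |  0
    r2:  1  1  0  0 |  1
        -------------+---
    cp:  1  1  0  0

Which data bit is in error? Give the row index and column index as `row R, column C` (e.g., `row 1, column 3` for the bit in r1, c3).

Recompute each row's even parity and compare to rp:
  r0: data parity 1, sent rp 1 → ok
  r1: data parity 0, sent rp 0 → ok
  r2: data parity 0, sent rp 1 → mismatch
Recompute each column's even parity and compare to cp:
  c0: data parity 1, sent cp 1 → ok
  c1: data parity 1, sent cp 1 → ok
  c2: data parity 1, sent cp 0 → mismatch
  c3: data parity 0, sent cp 0 → ok
Exactly one row (r2) and one column (c2) fail → the flipped bit is at their intersection.

row 2, column 2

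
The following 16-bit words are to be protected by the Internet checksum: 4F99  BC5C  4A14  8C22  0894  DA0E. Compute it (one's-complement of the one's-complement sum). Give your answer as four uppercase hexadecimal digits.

3B30

One's-complement addition (fold any carry out of bit 15 back into bit 0):
  0x4F99 + 0xBC5C = 0x10BF5 → wrap carry → 0x0BF6
  0x0BF6 + 0x4A14 = 0x0560A
  0x560A + 0x8C22 = 0x0E22C
  0xE22C + 0x0894 = 0x0EAC0
  0xEAC0 + 0xDA0E = 0x1C4CE → wrap carry → 0xC4CF
One's-complement sum = 0xC4CF.
Checksum = ~0xC4CF & 0xFFFF = 0x3B30.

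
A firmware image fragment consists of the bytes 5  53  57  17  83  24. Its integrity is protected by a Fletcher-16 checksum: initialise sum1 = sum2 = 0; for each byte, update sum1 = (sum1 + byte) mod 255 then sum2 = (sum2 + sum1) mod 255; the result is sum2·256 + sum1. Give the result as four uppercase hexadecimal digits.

FEEF

Running sums (mod 255):
  after byte 0 (5): sum1=5, sum2=5
  after byte 1 (53): sum1=58, sum2=63
  after byte 2 (57): sum1=115, sum2=178
  after byte 3 (17): sum1=132, sum2=55
  after byte 4 (83): sum1=215, sum2=15
  after byte 5 (24): sum1=239, sum2=254
Checksum = sum2·256 + sum1 = 254·256 + 239 = 65263 = 0xFEEF.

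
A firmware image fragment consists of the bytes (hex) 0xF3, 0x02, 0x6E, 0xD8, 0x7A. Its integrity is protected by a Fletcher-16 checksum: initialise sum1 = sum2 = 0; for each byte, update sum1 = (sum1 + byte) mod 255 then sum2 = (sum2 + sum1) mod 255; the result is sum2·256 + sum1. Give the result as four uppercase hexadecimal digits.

43B7

Running sums (mod 255):
  after byte 0 (0xF3): sum1=243, sum2=243
  after byte 1 (0x02): sum1=245, sum2=233
  after byte 2 (0x6E): sum1=100, sum2=78
  after byte 3 (0xD8): sum1=61, sum2=139
  after byte 4 (0x7A): sum1=183, sum2=67
Checksum = sum2·256 + sum1 = 67·256 + 183 = 17335 = 0x43B7.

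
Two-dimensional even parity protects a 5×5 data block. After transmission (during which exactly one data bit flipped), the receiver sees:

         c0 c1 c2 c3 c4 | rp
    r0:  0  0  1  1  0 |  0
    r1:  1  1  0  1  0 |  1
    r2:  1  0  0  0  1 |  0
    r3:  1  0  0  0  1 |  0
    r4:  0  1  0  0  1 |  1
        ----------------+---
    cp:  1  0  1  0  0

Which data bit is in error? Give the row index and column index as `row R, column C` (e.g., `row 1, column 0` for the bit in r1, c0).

Recompute each row's even parity and compare to rp:
  r0: data parity 0, sent rp 0 → ok
  r1: data parity 1, sent rp 1 → ok
  r2: data parity 0, sent rp 0 → ok
  r3: data parity 0, sent rp 0 → ok
  r4: data parity 0, sent rp 1 → mismatch
Recompute each column's even parity and compare to cp:
  c0: data parity 1, sent cp 1 → ok
  c1: data parity 0, sent cp 0 → ok
  c2: data parity 1, sent cp 1 → ok
  c3: data parity 0, sent cp 0 → ok
  c4: data parity 1, sent cp 0 → mismatch
Exactly one row (r4) and one column (c4) fail → the flipped bit is at their intersection.

row 4, column 4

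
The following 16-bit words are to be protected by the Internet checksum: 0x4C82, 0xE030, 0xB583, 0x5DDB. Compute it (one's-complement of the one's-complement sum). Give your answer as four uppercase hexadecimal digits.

One's-complement addition (fold any carry out of bit 15 back into bit 0):
  0x4C82 + 0xE030 = 0x12CB2 → wrap carry → 0x2CB3
  0x2CB3 + 0xB583 = 0x0E236
  0xE236 + 0x5DDB = 0x14011 → wrap carry → 0x4012
One's-complement sum = 0x4012.
Checksum = ~0x4012 & 0xFFFF = 0xBFED.

BFED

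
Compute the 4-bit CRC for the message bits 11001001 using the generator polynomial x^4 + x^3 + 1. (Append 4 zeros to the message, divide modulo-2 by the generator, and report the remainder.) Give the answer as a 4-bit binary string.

Append 4 zeros: 110010010000. Divide by 11001 (XOR where the leading bit is 1):
  pos 0: 11001 XOR 11001 = 00000
  pos 7: 10000 XOR 11001 = 01001
Remainder (last 4 bits) = 1001. This is the CRC / FCS.

1001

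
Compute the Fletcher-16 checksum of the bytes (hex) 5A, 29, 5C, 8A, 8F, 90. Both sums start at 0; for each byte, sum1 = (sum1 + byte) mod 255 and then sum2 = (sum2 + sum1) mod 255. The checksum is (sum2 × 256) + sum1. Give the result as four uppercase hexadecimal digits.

AC8A

Running sums (mod 255):
  after byte 0 (5A): sum1=90, sum2=90
  after byte 1 (29): sum1=131, sum2=221
  after byte 2 (5C): sum1=223, sum2=189
  after byte 3 (8A): sum1=106, sum2=40
  after byte 4 (8F): sum1=249, sum2=34
  after byte 5 (90): sum1=138, sum2=172
Checksum = sum2·256 + sum1 = 172·256 + 138 = 44170 = 0xAC8A.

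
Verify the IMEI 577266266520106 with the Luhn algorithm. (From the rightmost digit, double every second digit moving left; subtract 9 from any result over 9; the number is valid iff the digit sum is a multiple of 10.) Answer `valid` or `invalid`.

From the right, keep odd positions and double even positions (subtract 9 from any doubled value over 9):
  doubled (positions 2,4,...): 0 0 1 3 3 4 5 → sum 16
  kept (positions 1,3,...): 6 1 2 6 2 6 7 5 → sum 35
Total = 51.
51 mod 10 = 1, so the number is invalid.

invalid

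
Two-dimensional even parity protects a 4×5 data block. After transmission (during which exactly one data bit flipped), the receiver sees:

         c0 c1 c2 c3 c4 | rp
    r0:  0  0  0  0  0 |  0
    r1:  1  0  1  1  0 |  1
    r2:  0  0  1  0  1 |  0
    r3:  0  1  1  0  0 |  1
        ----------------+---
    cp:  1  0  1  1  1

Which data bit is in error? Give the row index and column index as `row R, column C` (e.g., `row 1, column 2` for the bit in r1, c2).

Recompute each row's even parity and compare to rp:
  r0: data parity 0, sent rp 0 → ok
  r1: data parity 1, sent rp 1 → ok
  r2: data parity 0, sent rp 0 → ok
  r3: data parity 0, sent rp 1 → mismatch
Recompute each column's even parity and compare to cp:
  c0: data parity 1, sent cp 1 → ok
  c1: data parity 1, sent cp 0 → mismatch
  c2: data parity 1, sent cp 1 → ok
  c3: data parity 1, sent cp 1 → ok
  c4: data parity 1, sent cp 1 → ok
Exactly one row (r3) and one column (c1) fail → the flipped bit is at their intersection.

row 3, column 1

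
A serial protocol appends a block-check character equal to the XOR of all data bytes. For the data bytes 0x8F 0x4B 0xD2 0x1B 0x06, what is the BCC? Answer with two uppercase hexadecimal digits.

0B

XOR the bytes together:
  start with 0x8F
  0x8F ⊕ 0x4B = 0xC4
  0xC4 ⊕ 0xD2 = 0x16
  0x16 ⊕ 0x1B = 0x0D
  0x0D ⊕ 0x06 = 0x0B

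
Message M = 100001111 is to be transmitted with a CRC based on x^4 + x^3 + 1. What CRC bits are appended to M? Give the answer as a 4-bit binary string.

1001

Append 4 zeros: 1000011110000. Divide by 11001 (XOR where the leading bit is 1):
  pos 0: 10000 XOR 11001 = 01001
  pos 1: 10011 XOR 11001 = 01010
  pos 2: 10101 XOR 11001 = 01100
  pos 3: 11001 XOR 11001 = 00000
  pos 8: 10000 XOR 11001 = 01001
Remainder (last 4 bits) = 1001. This is the CRC / FCS.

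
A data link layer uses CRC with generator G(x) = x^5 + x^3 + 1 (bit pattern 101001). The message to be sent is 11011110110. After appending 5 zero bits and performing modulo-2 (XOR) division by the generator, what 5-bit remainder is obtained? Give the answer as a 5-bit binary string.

00101

Append 5 zeros: 1101111011000000. Divide by 101001 (XOR where the leading bit is 1):
  pos 0: 110111 XOR 101001 = 011110
  pos 1: 111101 XOR 101001 = 010100
  pos 2: 101000 XOR 101001 = 000001
  pos 7: 111000 XOR 101001 = 010001
  pos 8: 100010 XOR 101001 = 001011
  pos 10: 101100 XOR 101001 = 000101
Remainder (last 5 bits) = 00101. This is the CRC / FCS.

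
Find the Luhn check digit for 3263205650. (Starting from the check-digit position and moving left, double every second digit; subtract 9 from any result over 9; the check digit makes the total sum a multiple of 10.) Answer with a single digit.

Partial digits right→left: 0 5 6 5 0 2 3 6 2 3
Double every second digit counting from the check-digit position (so the 1st, 3rd, 5th, ... of the partial from the right).
  doubled (with −9 where >9): 0 3 0 6 4 → sum 13
  kept as-is: 5 5 2 6 3 → sum 21
Total = 13 + 21 = 34.
Check digit = (10 − (34 mod 10)) mod 10 = 6.

6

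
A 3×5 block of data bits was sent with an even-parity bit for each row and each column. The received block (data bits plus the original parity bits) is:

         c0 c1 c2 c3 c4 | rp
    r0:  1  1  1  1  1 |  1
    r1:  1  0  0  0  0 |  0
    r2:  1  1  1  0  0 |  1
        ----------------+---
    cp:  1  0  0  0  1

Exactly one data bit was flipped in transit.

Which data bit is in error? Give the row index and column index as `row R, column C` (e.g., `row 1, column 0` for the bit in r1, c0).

Recompute each row's even parity and compare to rp:
  r0: data parity 1, sent rp 1 → ok
  r1: data parity 1, sent rp 0 → mismatch
  r2: data parity 1, sent rp 1 → ok
Recompute each column's even parity and compare to cp:
  c0: data parity 1, sent cp 1 → ok
  c1: data parity 0, sent cp 0 → ok
  c2: data parity 0, sent cp 0 → ok
  c3: data parity 1, sent cp 0 → mismatch
  c4: data parity 1, sent cp 1 → ok
Exactly one row (r1) and one column (c3) fail → the flipped bit is at their intersection.

row 1, column 3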